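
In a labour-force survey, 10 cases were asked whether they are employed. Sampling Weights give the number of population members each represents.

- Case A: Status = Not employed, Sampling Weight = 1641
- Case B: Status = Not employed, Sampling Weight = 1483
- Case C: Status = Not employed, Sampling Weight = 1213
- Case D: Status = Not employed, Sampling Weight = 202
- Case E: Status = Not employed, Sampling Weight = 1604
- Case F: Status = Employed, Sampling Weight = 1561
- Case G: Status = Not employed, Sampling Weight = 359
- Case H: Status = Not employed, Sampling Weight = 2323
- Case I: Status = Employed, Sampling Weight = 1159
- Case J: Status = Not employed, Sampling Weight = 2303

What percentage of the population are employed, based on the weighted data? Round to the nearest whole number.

20

Sum of weights for 'Employed' = 1561 + 1159 = 2720
Total weight = 1641 + 1483 + 1213 + 202 + 1604 + 1561 + 359 + 2323 + 1159 + 2303 = 13848
Weighted proportion = 2720 / 13848 = 0.19641826 → 19.641826%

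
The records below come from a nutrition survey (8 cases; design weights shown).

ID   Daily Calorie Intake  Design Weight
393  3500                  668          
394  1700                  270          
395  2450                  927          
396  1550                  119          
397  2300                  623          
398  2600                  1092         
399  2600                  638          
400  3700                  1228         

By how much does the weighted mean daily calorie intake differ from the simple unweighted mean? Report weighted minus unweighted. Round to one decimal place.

276.1

Unweighted sum = 20400
Unweighted mean = 20400 / 8 = 2550
Weighted sum = 3500×668 + 1700×270 + 2450×927 + 1550×119 + 2300×623 + 2600×1092 + 2600×638 + 3700×1228
  = 2338000 + 459000 + 2271150 + 184450 + 1432900 + 2839200 + 1658800 + 4543600 = 15727100
Sum of weights = 5565
Weighted mean = 15727100 / 5565 = 2826.0737
Difference (weighted minus unweighted) = 276.07367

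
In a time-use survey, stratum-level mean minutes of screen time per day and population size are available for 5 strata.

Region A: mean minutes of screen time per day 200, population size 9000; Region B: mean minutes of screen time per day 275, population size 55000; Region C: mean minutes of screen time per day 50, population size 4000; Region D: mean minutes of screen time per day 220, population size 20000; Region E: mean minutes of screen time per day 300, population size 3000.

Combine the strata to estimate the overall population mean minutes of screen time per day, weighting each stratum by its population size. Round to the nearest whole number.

246

Σ Nₕ·x̄ₕ = 200×9000 + 275×55000 + 50×4000 + 220×20000 + 300×3000
  = 1800000 + 15125000 + 200000 + 4400000 + 900000 = 22425000
Σ Nₕ = 9000 + 55000 + 4000 + 20000 + 3000 = 91000
Overall mean = 22425000 / 91000 = 246.42857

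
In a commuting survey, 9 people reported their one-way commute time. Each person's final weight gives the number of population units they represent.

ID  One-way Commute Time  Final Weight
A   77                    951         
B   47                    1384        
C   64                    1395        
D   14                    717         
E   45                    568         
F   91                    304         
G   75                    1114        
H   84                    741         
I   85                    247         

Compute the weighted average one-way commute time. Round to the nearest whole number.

62

Weighted sum = 77×951 + 47×1384 + 64×1395 + 14×717 + 45×568 + 91×304 + 75×1114 + 84×741 + 85×247
  = 73227 + 65048 + 89280 + 10038 + 25560 + 27664 + 83550 + 62244 + 20995 = 457606
Sum of weights = 7421
Weighted mean = 457606 / 7421 = 61.663657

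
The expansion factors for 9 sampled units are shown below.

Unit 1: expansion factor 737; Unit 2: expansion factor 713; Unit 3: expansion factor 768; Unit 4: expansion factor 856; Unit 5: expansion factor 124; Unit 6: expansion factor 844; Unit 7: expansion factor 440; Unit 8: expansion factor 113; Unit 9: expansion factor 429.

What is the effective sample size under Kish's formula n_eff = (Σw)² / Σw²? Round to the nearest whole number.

Σ wᵢ = 737 + 713 + 768 + 856 + 124 + 844 + 440 + 113 + 429 = 5024
Σ wᵢ² = 543169 + 508369 + 589824 + 732736 + 15376 + 712336 + 193600 + 12769 + 184041 = 3492220
n_eff = 5024² / 3492220 = 25240576 / 3492220 = 7.2276592

7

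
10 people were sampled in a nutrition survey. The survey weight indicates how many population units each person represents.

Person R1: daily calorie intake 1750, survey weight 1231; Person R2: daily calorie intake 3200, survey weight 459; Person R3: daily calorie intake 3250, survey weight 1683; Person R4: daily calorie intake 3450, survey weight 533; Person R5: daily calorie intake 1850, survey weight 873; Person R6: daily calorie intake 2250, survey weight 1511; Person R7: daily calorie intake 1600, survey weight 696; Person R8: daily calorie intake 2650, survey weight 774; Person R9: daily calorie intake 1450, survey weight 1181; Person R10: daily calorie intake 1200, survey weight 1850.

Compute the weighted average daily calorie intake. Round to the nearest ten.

2140

Weighted sum = 1750×1231 + 3200×459 + 3250×1683 + 3450×533 + 1850×873 + 2250×1511 + 1600×696 + 2650×774 + 1450×1181 + 1200×1850
  = 23043600
Sum of weights = 1231 + 459 + 1683 + 533 + 873 + 1511 + 696 + 774 + 1181 + 1850 = 10791
Weighted mean = 23043600 / 10791 = 2135.4462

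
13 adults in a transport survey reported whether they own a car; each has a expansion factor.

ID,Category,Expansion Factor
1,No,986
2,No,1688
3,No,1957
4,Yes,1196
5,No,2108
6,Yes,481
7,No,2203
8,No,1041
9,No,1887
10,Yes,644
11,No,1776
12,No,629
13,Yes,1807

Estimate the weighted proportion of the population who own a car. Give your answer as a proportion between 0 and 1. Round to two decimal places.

Sum of weights for 'Yes' = 1196 + 481 + 644 + 1807 = 4128
Total weight = 18403
Weighted proportion = 4128 / 18403 = 0.22431125

0.22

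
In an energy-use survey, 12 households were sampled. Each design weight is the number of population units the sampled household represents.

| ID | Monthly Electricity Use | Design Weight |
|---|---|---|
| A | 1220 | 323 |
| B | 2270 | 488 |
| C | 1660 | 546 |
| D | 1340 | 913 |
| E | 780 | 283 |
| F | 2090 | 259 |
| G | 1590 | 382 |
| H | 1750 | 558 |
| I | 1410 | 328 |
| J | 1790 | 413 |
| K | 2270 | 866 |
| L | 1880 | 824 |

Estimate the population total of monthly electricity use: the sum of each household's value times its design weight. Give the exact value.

Weighted total = 10694220

10694220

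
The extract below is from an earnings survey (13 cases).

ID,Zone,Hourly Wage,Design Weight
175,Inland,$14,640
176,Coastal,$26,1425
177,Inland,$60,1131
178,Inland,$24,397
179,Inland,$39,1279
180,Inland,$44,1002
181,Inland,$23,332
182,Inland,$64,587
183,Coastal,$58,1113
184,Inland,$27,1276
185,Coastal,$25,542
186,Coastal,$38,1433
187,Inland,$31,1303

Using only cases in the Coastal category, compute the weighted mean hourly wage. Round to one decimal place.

37.6

Coastal rows: 176, 183, 185, 186
Weighted sum = 26×1425 + 58×1113 + 25×542 + 38×1433
  = 169608
Sum of weights = 1425 + 1113 + 542 + 1433 = 4513
Weighted mean = 169608 / 4513 = 37.582096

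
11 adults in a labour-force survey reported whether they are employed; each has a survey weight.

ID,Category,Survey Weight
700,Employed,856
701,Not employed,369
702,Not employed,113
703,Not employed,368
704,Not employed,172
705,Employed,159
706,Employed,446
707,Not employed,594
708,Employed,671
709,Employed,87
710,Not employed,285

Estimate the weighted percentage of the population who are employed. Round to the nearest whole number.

54

Sum of weights for 'Employed' = 856 + 159 + 446 + 671 + 87 = 2219
Total weight = 856 + 369 + 113 + 368 + 172 + 159 + 446 + 594 + 671 + 87 + 285 = 4120
Weighted proportion = 2219 / 4120 = 0.53859223 → 53.859223%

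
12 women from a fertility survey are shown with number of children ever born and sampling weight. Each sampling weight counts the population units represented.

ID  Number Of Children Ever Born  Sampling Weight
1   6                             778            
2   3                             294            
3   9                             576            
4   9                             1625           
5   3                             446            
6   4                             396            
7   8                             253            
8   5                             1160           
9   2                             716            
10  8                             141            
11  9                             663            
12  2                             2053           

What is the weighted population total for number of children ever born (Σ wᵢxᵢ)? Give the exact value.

Weighted total = 6×778 + 3×294 + 9×576 + 9×1625 + 3×446 + 4×396 + 8×253 + 5×1160 + 2×716 + 8×141 + 9×663 + 2×2053
  = 4668 + 882 + 5184 + 14625 + 1338 + 1584 + 2024 + 5800 + 1432 + 1128 + 5967 + 4106 = 48738

48738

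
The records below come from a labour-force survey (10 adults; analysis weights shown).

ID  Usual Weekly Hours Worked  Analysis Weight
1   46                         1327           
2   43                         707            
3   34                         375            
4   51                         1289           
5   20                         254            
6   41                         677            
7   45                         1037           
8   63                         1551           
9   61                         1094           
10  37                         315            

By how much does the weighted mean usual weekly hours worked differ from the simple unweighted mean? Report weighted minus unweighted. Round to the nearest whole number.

Unweighted sum = 46 + 43 + 34 + 51 + 20 + 41 + 45 + 63 + 61 + 37 = 441
Unweighted mean = 441 / 10 = 44.1
Weighted sum = 46×1327 + 43×707 + 34×375 + 51×1289 + 20×254 + 41×677 + 45×1037 + 63×1551 + 61×1094 + 37×315
  = 61042 + 30401 + 12750 + 65739 + 5080 + 27757 + 46665 + 97713 + 66734 + 11655 = 425536
Sum of weights = 1327 + 707 + 375 + 1289 + 254 + 677 + 1037 + 1551 + 1094 + 315 = 8626
Weighted mean = 425536 / 8626 = 49.331788
Difference (weighted minus unweighted) = 5.2317876

5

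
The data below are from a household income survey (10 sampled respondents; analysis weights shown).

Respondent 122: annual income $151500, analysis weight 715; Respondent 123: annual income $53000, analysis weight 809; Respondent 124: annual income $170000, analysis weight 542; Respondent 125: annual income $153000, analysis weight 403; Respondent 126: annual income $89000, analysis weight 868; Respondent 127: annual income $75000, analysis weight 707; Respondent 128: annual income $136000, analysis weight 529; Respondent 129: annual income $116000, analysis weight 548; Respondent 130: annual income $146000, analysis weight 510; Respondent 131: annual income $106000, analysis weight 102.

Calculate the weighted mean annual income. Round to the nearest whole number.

Weighted sum = 151500×715 + 53000×809 + 170000×542 + 153000×403 + 89000×868 + 75000×707 + 136000×529 + 116000×548 + 146000×510 + 106000×102
  = 108322500 + 42877000 + 92140000 + 61659000 + 77252000 + 53025000 + 71944000 + 63568000 + 74460000 + 10812000 = 656059500
Sum of weights = 715 + 809 + 542 + 403 + 868 + 707 + 529 + 548 + 510 + 102 = 5733
Weighted mean = 656059500 / 5733 = 114435.64

114436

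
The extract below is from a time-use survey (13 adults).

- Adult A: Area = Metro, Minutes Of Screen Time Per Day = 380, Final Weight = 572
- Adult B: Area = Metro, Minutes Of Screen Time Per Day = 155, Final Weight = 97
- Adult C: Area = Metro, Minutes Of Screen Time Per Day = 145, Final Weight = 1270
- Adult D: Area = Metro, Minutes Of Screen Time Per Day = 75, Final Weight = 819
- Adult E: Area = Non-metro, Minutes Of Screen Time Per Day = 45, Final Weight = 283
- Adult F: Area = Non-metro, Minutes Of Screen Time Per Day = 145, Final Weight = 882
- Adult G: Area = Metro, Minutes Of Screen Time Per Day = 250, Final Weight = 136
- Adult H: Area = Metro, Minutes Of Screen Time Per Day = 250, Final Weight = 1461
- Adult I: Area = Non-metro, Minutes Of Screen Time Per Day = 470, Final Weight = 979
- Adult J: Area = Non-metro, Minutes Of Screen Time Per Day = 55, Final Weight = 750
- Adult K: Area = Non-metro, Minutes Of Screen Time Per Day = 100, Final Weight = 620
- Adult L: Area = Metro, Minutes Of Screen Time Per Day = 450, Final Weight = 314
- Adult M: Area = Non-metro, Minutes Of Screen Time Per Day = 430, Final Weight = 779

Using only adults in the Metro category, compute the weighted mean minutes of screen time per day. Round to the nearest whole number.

Metro rows: A, B, C, D, G, H, L
Weighted sum = 380×572 + 155×97 + 145×1270 + 75×819 + 250×136 + 250×1461 + 450×314
  = 217360 + 15035 + 184150 + 61425 + 34000 + 365250 + 141300 = 1018520
Sum of weights = 572 + 97 + 1270 + 819 + 136 + 1461 + 314 = 4669
Weighted mean = 1018520 / 4669 = 218.14521

218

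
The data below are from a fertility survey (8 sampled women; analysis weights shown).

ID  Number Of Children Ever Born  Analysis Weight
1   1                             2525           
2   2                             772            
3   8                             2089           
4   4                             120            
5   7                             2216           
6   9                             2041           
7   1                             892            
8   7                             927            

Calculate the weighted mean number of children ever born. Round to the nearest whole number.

Weighted sum = 1×2525 + 2×772 + 8×2089 + 4×120 + 7×2216 + 9×2041 + 1×892 + 7×927
  = 2525 + 1544 + 16712 + 480 + 15512 + 18369 + 892 + 6489 = 62523
Sum of weights = 2525 + 772 + 2089 + 120 + 2216 + 2041 + 892 + 927 = 11582
Weighted mean = 62523 / 11582 = 5.3982905

5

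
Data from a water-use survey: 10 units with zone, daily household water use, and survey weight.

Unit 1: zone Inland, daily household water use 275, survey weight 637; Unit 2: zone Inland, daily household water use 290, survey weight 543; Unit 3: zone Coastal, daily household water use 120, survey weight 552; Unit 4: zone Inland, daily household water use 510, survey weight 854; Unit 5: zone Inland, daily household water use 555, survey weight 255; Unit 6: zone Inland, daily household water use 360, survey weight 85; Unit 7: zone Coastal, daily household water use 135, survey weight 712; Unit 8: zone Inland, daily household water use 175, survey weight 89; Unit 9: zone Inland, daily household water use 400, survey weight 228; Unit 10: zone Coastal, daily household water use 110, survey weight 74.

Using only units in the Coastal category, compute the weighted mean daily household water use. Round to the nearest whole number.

Coastal rows: 3, 7, 10
Weighted sum = 120×552 + 135×712 + 110×74
  = 170500
Sum of weights = 552 + 712 + 74 = 1338
Weighted mean = 170500 / 1338 = 127.429

127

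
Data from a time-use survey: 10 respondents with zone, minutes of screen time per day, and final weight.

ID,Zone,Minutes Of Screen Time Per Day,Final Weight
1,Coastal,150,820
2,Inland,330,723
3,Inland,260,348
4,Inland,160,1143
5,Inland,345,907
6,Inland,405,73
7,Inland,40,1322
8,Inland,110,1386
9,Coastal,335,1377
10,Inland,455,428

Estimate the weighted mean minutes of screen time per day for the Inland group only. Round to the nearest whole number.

Inland rows: 2, 3, 4, 5, 6, 7, 8, 10
Weighted sum = 330×723 + 260×348 + 160×1143 + 345×907 + 405×73 + 40×1322 + 110×1386 + 455×428
  = 238590 + 90480 + 182880 + 312915 + 29565 + 52880 + 152460 + 194740 = 1254510
Sum of weights = 723 + 348 + 1143 + 907 + 73 + 1322 + 1386 + 428 = 6330
Weighted mean = 1254510 / 6330 = 198.18483

198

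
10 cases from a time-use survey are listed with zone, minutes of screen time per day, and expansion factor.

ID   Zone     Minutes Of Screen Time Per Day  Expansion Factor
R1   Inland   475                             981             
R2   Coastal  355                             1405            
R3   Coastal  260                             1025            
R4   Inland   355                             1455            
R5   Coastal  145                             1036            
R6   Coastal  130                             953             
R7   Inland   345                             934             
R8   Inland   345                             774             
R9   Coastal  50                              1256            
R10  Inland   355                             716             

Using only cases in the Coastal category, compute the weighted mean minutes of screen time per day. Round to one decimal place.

194.2

Coastal rows: R2, R3, R5, R6, R9
Weighted sum = 355×1405 + 260×1025 + 145×1036 + 130×953 + 50×1256
  = 498775 + 266500 + 150220 + 123890 + 62800 = 1102185
Sum of weights = 5675
Weighted mean = 1102185 / 5675 = 194.21762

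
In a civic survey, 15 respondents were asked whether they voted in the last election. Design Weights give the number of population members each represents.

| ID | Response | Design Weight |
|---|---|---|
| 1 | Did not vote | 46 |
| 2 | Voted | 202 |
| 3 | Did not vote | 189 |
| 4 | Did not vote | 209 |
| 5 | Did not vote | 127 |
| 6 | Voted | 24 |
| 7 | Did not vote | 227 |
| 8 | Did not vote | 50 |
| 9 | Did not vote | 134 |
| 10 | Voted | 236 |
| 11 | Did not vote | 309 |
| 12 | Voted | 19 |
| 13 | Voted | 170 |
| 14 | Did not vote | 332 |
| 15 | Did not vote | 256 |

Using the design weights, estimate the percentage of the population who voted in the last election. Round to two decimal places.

25.73

Sum of weights for 'Voted' = 202 + 24 + 236 + 19 + 170 = 651
Total weight = 2530
Weighted proportion = 651 / 2530 = 0.25731225 → 25.731225%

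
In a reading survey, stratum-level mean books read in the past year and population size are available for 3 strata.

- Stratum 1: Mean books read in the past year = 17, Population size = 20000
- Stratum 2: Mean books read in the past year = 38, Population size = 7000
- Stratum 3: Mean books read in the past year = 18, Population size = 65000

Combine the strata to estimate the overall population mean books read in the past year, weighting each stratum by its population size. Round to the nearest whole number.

19

Σ Nₕ·x̄ₕ = 17×20000 + 38×7000 + 18×65000
  = 1776000
Σ Nₕ = 92000
Overall mean = 1776000 / 92000 = 19.304348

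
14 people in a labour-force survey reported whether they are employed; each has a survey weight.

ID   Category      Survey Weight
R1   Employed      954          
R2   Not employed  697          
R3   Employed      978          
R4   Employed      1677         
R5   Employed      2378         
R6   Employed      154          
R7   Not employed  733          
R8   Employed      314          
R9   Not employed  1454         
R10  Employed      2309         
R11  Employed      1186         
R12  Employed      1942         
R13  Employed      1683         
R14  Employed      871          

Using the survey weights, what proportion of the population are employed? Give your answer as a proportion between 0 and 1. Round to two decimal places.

0.83

Sum of weights for 'Employed' = 954 + 978 + 1677 + 2378 + 154 + 314 + 2309 + 1186 + 1942 + 1683 + 871 = 14446
Total weight = 17330
Weighted proportion = 14446 / 17330 = 0.83358338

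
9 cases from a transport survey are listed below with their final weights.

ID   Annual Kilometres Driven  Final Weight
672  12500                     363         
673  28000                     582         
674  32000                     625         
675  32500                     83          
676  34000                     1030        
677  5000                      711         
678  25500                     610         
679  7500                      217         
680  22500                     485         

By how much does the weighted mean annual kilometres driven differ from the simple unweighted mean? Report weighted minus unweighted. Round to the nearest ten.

Unweighted sum = 199500
Unweighted mean = 199500 / 9 = 22166.667
Weighted sum = 12500×363 + 28000×582 + 32000×625 + 32500×83 + 34000×1030 + 5000×711 + 25500×610 + 7500×217 + 22500×485
  = 4537500 + 16296000 + 20000000 + 2697500 + 35020000 + 3555000 + 15555000 + 1627500 + 10912500 = 110201000
Sum of weights = 363 + 582 + 625 + 83 + 1030 + 711 + 610 + 217 + 485 = 4706
Weighted mean = 110201000 / 4706 = 23417.127
Difference (weighted minus unweighted) = 1250.4604

1250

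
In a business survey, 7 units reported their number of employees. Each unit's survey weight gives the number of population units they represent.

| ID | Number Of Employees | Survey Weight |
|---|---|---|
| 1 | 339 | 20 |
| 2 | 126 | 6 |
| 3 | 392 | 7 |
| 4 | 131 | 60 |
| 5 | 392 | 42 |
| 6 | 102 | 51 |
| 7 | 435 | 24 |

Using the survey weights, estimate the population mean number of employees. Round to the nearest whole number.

Weighted sum = 339×20 + 126×6 + 392×7 + 131×60 + 392×42 + 102×51 + 435×24
  = 6780 + 756 + 2744 + 7860 + 16464 + 5202 + 10440 = 50246
Sum of weights = 20 + 6 + 7 + 60 + 42 + 51 + 24 = 210
Weighted mean = 50246 / 210 = 239.26667

239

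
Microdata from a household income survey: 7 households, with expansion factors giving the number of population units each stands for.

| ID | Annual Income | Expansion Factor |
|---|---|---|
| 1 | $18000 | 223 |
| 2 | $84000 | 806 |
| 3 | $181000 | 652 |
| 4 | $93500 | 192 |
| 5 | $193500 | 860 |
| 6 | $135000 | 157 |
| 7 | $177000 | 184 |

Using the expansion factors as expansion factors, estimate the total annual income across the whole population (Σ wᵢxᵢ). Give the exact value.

Weighted total = 18000×223 + 84000×806 + 181000×652 + 93500×192 + 193500×860 + 135000×157 + 177000×184
  = 4014000 + 67704000 + 118012000 + 17952000 + 166410000 + 21195000 + 32568000 = 427855000

427855000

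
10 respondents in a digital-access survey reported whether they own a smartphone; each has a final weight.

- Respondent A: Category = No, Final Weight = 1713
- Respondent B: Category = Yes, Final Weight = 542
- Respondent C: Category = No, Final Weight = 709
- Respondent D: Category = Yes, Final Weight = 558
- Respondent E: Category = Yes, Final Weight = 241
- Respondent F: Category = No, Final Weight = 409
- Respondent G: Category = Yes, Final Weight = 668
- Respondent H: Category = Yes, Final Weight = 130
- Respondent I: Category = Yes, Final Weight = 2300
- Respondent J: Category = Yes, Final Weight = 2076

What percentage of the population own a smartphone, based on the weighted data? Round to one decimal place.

Sum of weights for 'Yes' = 542 + 558 + 241 + 668 + 130 + 2300 + 2076 = 6515
Total weight = 9346
Weighted proportion = 6515 / 9346 = 0.69708966 → 69.708966%

69.7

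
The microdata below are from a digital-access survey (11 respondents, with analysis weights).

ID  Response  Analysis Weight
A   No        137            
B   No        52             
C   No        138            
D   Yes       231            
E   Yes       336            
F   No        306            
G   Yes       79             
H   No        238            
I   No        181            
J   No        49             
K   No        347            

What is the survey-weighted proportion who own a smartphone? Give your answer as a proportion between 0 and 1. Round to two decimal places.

0.31

Sum of weights for 'Yes' = 231 + 336 + 79 = 646
Total weight = 137 + 52 + 138 + 231 + 336 + 306 + 79 + 238 + 181 + 49 + 347 = 2094
Weighted proportion = 646 / 2094 = 0.30850048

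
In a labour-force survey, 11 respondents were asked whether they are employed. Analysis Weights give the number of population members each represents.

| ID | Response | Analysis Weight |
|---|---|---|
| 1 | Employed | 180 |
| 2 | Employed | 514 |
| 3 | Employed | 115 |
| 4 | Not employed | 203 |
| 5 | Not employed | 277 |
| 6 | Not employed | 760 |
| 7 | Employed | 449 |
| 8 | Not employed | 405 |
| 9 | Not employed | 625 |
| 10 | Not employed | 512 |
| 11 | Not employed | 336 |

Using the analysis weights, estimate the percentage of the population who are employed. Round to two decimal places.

28.75

Sum of weights for 'Employed' = 180 + 514 + 115 + 449 = 1258
Total weight = 4376
Weighted proportion = 1258 / 4376 = 0.28747715 → 28.747715%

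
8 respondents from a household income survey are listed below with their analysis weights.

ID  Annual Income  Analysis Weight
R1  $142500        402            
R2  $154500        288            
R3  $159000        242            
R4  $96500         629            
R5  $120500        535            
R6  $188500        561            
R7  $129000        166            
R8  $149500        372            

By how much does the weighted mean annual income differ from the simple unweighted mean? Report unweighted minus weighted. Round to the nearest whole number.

Unweighted sum = 142500 + 154500 + 159000 + 96500 + 120500 + 188500 + 129000 + 149500 = 1140000
Unweighted mean = 1140000 / 8 = 142500
Weighted sum = 142500×402 + 154500×288 + 159000×242 + 96500×629 + 120500×535 + 188500×561 + 129000×166 + 149500×372
  = 57285000 + 44496000 + 38478000 + 60698500 + 64467500 + 105748500 + 21414000 + 55614000 = 448201500
Sum of weights = 402 + 288 + 242 + 629 + 535 + 561 + 166 + 372 = 3195
Weighted mean = 448201500 / 3195 = 140282.16
Difference (unweighted minus weighted) = 2217.8404

2218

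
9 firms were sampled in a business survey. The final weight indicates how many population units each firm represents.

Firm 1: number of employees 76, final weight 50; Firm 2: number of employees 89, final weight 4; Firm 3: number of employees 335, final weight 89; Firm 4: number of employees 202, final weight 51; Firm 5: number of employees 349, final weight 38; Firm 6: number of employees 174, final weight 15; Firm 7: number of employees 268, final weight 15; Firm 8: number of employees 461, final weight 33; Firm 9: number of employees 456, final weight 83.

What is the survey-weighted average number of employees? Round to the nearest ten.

310

Weighted sum = 76×50 + 89×4 + 335×89 + 202×51 + 349×38 + 174×15 + 268×15 + 461×33 + 456×83
  = 3800 + 356 + 29815 + 10302 + 13262 + 2610 + 4020 + 15213 + 37848 = 117226
Sum of weights = 50 + 4 + 89 + 51 + 38 + 15 + 15 + 33 + 83 = 378
Weighted mean = 117226 / 378 = 310.12169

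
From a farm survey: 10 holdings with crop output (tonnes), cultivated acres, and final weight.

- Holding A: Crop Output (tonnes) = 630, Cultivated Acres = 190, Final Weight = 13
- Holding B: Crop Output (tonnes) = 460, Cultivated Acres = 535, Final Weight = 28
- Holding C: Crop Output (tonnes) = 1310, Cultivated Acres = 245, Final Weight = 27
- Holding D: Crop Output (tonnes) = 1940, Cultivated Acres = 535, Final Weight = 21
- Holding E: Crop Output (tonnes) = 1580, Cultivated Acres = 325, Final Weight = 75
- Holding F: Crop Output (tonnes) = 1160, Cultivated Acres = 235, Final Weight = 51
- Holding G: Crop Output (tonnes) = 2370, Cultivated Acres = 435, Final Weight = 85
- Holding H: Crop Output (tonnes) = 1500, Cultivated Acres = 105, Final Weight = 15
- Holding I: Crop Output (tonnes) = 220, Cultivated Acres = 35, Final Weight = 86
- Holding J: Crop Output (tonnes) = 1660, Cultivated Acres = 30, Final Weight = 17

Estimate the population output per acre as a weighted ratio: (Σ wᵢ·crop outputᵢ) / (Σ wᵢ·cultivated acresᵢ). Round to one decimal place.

4.8

Σ wᵢ·y = 630×13 + 460×28 + 1310×27 + 1940×21 + 1580×75 + 1160×51 + 2370×85 + 1500×15 + 220×86 + 1660×17
  = 545930
Σ wᵢ·x = 190×13 + 535×28 + 245×27 + 535×21 + 325×75 + 235×51 + 435×85 + 105×15 + 35×86 + 30×17
  = 113730
Ratio = 545930 / 113730 = 4.8002286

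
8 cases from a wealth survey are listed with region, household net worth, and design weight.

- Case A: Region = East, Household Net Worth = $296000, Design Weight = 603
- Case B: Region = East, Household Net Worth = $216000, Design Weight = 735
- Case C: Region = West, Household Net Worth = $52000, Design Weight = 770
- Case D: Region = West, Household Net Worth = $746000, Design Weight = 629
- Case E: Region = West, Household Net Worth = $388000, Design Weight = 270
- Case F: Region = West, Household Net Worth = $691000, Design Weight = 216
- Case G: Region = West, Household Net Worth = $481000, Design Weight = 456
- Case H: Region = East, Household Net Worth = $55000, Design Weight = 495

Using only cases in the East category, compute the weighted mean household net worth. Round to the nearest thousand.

199000

East rows: A, B, H
Weighted sum = 364473000
Sum of weights = 603 + 735 + 495 = 1833
Weighted mean = 364473000 / 1833 = 198839.61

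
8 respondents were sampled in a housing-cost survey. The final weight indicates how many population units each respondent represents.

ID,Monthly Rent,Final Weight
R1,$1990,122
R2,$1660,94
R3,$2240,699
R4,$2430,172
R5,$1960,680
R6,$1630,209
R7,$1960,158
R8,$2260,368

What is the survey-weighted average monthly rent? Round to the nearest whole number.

Weighted sum = 1990×122 + 1660×94 + 2240×699 + 2430×172 + 1960×680 + 1630×209 + 1960×158 + 2260×368
  = 242780 + 156040 + 1565760 + 417960 + 1332800 + 340670 + 309680 + 831680 = 5197370
Sum of weights = 122 + 94 + 699 + 172 + 680 + 209 + 158 + 368 = 2502
Weighted mean = 5197370 / 2502 = 2077.2862

2077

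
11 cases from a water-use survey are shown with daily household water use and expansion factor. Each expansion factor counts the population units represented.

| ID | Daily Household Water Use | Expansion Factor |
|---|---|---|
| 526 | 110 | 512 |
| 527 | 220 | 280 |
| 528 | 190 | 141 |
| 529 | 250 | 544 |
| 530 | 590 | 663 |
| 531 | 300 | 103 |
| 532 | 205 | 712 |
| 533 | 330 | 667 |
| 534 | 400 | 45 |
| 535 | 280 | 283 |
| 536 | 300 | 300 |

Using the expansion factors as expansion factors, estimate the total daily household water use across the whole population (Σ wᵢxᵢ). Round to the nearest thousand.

1256000

Weighted total = 110×512 + 220×280 + 190×141 + 250×544 + 590×663 + 300×103 + 205×712 + 330×667 + 400×45 + 280×283 + 300×300
  = 56320 + 61600 + 26790 + 136000 + 391170 + 30900 + 145960 + 220110 + 18000 + 79240 + 90000 = 1256090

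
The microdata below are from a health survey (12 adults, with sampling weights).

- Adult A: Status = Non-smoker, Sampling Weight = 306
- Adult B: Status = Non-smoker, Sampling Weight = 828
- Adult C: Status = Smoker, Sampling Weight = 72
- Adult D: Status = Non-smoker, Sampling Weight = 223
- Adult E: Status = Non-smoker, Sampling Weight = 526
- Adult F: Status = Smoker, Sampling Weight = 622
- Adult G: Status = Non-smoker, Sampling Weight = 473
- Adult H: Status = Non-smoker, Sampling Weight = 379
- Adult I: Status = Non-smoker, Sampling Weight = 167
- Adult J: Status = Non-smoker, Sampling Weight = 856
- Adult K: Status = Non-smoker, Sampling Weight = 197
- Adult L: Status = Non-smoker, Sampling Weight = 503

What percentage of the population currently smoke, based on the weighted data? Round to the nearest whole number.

Sum of weights for 'Smoker' = 72 + 622 = 694
Total weight = 5152
Weighted proportion = 694 / 5152 = 0.13470497 → 13.470497%

13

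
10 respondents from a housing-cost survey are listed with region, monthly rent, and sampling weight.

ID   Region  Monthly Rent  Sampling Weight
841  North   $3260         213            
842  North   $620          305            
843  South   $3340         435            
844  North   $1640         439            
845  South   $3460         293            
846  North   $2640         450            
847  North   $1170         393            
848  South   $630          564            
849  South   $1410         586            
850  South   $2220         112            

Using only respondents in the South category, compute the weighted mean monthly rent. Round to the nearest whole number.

1958

South rows: 843, 845, 848, 849, 850
Weighted sum = 3340×435 + 3460×293 + 630×564 + 1410×586 + 2220×112
  = 1452900 + 1013780 + 355320 + 826260 + 248640 = 3896900
Sum of weights = 435 + 293 + 564 + 586 + 112 = 1990
Weighted mean = 3896900 / 1990 = 1958.2412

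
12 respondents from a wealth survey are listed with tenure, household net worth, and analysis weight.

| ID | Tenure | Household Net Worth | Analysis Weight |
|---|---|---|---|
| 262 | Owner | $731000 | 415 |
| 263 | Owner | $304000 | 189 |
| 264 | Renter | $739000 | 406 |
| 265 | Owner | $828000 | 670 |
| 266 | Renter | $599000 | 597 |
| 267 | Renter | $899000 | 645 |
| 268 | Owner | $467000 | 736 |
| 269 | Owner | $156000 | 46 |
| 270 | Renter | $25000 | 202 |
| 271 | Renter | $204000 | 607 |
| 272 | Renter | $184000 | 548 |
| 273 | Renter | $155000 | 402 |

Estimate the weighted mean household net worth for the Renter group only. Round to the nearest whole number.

Renter rows: 264, 266, 267, 270, 271, 272, 273
Weighted sum = 739000×406 + 599000×597 + 899000×645 + 25000×202 + 204000×607 + 184000×548 + 155000×402
  = 300034000 + 357603000 + 579855000 + 5050000 + 123828000 + 100832000 + 62310000 = 1529512000
Sum of weights = 406 + 597 + 645 + 202 + 607 + 548 + 402 = 3407
Weighted mean = 1529512000 / 3407 = 448932.2

448932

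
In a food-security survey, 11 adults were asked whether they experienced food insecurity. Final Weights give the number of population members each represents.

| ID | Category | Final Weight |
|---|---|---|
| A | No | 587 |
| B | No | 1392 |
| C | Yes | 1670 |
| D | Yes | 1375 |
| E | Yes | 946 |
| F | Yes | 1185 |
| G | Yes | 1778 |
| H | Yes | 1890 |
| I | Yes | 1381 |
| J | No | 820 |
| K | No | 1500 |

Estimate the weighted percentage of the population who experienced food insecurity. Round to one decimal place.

Sum of weights for 'Yes' = 1670 + 1375 + 946 + 1185 + 1778 + 1890 + 1381 = 10225
Total weight = 587 + 1392 + 1670 + 1375 + 946 + 1185 + 1778 + 1890 + 1381 + 820 + 1500 = 14524
Weighted proportion = 10225 / 14524 = 0.70400716 → 70.400716%

70.4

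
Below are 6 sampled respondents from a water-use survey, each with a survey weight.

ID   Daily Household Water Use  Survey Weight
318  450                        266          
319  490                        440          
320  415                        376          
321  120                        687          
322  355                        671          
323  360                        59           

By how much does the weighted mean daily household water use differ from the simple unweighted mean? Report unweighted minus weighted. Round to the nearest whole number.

Unweighted sum = 2190
Unweighted mean = 2190 / 6 = 365
Weighted sum = 450×266 + 490×440 + 415×376 + 120×687 + 355×671 + 360×59
  = 119700 + 215600 + 156040 + 82440 + 238205 + 21240 = 833225
Sum of weights = 266 + 440 + 376 + 687 + 671 + 59 = 2499
Weighted mean = 833225 / 2499 = 333.42337
Difference (unweighted minus weighted) = 31.576631

32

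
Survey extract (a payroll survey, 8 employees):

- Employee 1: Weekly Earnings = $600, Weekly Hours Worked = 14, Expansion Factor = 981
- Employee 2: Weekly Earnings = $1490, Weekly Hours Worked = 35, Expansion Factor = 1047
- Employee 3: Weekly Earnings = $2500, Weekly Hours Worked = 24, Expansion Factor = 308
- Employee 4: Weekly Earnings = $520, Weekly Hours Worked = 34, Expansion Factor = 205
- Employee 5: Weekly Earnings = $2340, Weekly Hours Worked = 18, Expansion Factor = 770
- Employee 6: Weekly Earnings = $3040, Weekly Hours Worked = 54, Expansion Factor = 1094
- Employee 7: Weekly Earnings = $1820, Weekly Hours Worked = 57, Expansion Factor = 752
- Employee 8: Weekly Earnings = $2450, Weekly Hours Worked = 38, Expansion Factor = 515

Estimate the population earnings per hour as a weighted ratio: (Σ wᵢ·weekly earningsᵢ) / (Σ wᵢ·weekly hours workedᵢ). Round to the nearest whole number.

Σ wᵢ·y = 600×981 + 1490×1047 + 2500×308 + 520×205 + 2340×770 + 3040×1094 + 1820×752 + 2450×515
  = 10783180
Σ wᵢ·x = 14×981 + 35×1047 + 24×308 + 34×205 + 18×770 + 54×1094 + 57×752 + 38×515
  = 13734 + 36645 + 7392 + 6970 + 13860 + 59076 + 42864 + 19570 = 200111
Ratio = 10783180 / 200111 = 53.885993

54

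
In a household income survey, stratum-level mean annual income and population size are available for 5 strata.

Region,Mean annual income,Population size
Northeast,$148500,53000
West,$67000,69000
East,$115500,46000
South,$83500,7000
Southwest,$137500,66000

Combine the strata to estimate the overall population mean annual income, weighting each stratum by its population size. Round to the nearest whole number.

Σ Nₕ·x̄ₕ = 148500×53000 + 67000×69000 + 115500×46000 + 83500×7000 + 137500×66000
  = 27466000000
Σ Nₕ = 241000
Overall mean = 27466000000 / 241000 = 113966.8

113967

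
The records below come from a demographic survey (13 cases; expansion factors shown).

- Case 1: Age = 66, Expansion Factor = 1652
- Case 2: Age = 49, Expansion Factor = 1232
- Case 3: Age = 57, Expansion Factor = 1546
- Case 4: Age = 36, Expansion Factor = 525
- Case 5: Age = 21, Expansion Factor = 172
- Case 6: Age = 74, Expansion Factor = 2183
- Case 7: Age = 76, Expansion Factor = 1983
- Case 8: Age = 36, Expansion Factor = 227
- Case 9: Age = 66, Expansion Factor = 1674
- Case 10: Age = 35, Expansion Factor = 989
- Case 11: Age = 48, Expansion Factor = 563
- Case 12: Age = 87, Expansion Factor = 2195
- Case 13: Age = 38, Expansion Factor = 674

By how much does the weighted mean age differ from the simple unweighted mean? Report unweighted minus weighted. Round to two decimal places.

-10.35

Unweighted sum = 689
Unweighted mean = 689 / 13 = 53
Weighted sum = 989156
Sum of weights = 15615
Weighted mean = 989156 / 15615 = 63.346526
Difference (unweighted minus weighted) = -10.346526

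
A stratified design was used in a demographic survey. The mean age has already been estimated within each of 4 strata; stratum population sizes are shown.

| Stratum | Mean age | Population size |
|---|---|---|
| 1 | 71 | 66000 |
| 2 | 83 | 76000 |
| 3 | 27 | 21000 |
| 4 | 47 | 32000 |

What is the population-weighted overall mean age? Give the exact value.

Σ Nₕ·x̄ₕ = 71×66000 + 83×76000 + 27×21000 + 47×32000
  = 4686000 + 6308000 + 567000 + 1504000 = 13065000
Σ Nₕ = 66000 + 76000 + 21000 + 32000 = 195000
Overall mean = 13065000 / 195000 = 67

67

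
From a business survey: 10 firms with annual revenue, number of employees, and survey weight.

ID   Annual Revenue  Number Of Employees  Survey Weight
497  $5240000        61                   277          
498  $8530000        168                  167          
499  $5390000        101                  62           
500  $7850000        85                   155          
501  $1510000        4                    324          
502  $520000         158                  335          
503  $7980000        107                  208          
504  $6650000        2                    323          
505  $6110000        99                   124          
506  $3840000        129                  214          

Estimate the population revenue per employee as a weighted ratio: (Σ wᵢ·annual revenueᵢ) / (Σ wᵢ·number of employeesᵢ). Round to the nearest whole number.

57759

Σ wᵢ·y = 5240000×277 + 8530000×167 + 5390000×62 + 7850000×155 + 1510000×324 + 520000×335 + 7980000×208 + 6650000×323 + 6110000×124 + 3840000×214
  = 1451480000 + 1424510000 + 334180000 + 1216750000 + 489240000 + 174200000 + 1659840000 + 2147950000 + 757640000 + 821760000 = 10477550000
Σ wᵢ·x = 61×277 + 168×167 + 101×62 + 85×155 + 4×324 + 158×335 + 107×208 + 2×323 + 99×124 + 129×214
  = 181400
Ratio = 10477550000 / 181400 = 57759.372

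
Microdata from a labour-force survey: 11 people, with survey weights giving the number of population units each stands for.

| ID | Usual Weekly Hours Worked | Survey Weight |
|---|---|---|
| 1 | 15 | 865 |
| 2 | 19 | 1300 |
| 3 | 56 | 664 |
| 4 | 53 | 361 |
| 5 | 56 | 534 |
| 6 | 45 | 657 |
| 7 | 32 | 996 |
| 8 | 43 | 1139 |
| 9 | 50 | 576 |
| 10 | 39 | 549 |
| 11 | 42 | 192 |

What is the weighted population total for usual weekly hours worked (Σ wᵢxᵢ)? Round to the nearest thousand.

Weighted total = 15×865 + 19×1300 + 56×664 + 53×361 + 56×534 + 45×657 + 32×996 + 43×1139 + 50×576 + 39×549 + 42×192
  = 292585

293000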